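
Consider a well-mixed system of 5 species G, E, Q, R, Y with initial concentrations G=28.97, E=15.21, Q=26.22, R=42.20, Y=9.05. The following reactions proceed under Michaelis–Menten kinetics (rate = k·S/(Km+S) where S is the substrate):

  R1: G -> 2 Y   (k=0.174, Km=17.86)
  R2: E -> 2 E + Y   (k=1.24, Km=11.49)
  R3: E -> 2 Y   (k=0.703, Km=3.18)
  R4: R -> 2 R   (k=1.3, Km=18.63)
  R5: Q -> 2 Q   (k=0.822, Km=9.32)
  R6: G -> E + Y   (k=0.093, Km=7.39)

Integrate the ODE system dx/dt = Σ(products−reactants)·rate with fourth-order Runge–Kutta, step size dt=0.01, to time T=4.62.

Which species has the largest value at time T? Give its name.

Dominant species at T: R

RK4 with dt=0.01: 462 steps to T=4.62. Trajectory (selected grid times):
t=0.00: G=28.97 E=15.21 Q=26.22 R=42.20 Y=9.05
t=0.51: G=28.88 E=15.31 Q=26.53 R=42.66 Y=10.15
t=1.03: G=28.78 E=15.42 Q=26.85 R=43.13 Y=11.28
t=1.54: G=28.69 E=15.52 Q=27.16 R=43.60 Y=12.38
t=2.05: G=28.60 E=15.62 Q=27.47 R=44.06 Y=13.49
t=2.57: G=28.50 E=15.73 Q=27.79 R=44.54 Y=14.62
t=3.08: G=28.41 E=15.84 Q=28.10 R=45.01 Y=15.73
t=3.59: G=28.32 E=15.94 Q=28.42 R=45.47 Y=16.84
t=4.11: G=28.23 E=16.05 Q=28.74 R=45.95 Y=17.97
t=4.62: G=28.13 E=16.16 Q=29.06 R=46.43 Y=19.09
At T=4.62: G=28.13 E=16.16 Q=29.06 R=46.43 Y=19.09; the largest is R.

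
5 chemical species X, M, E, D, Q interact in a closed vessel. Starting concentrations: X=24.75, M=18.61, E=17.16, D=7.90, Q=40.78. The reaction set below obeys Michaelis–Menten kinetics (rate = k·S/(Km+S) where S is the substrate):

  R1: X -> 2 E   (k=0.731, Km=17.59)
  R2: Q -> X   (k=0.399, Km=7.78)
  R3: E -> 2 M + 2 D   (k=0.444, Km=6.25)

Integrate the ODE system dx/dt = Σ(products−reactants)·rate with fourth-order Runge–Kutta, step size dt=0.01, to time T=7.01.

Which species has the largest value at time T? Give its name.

RK4 with dt=0.01: 701 steps to T=7.01. Trajectory (selected grid times):
t=0.00: X=24.75 M=18.61 E=17.16 D=7.90 Q=40.78
t=0.78: X=24.68 M=19.12 E=17.57 D=8.41 Q=40.52
t=1.56: X=24.61 M=19.63 E=17.98 D=8.92 Q=40.26
t=2.34: X=24.53 M=20.15 E=18.39 D=9.44 Q=40.00
t=3.12: X=24.46 M=20.67 E=18.79 D=9.96 Q=39.74
t=3.89: X=24.39 M=21.18 E=19.19 D=10.47 Q=39.48
t=4.67: X=24.32 M=21.70 E=19.59 D=10.99 Q=39.22
t=5.45: X=24.25 M=22.23 E=19.99 D=11.52 Q=38.96
t=6.23: X=24.18 M=22.76 E=20.38 D=12.05 Q=38.70
t=7.01: X=24.11 M=23.29 E=20.78 D=12.58 Q=38.44
At T=7.01: X=24.11 M=23.29 E=20.78 D=12.58 Q=38.44; the largest is Q.

Dominant species at T: Q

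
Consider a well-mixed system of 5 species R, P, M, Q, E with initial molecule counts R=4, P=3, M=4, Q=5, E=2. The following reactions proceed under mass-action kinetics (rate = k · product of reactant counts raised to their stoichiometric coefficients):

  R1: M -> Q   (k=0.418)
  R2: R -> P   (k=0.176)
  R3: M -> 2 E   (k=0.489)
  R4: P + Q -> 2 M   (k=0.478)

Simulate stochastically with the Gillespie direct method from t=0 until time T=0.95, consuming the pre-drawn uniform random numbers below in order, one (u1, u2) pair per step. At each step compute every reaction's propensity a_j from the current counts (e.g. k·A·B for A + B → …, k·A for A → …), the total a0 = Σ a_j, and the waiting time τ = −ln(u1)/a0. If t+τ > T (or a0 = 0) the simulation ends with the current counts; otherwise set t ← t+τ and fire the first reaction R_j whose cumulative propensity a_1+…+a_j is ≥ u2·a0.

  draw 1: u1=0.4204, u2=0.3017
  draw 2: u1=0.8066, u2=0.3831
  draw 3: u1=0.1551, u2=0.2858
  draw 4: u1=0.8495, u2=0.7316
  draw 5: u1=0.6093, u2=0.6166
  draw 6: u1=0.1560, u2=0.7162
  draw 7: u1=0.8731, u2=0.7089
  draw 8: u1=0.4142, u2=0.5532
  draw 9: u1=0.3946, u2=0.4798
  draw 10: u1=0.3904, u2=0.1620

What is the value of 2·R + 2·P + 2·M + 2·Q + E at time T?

Check how each reaction changes W = 2·R + 2·P + 2·M + 2·Q + E (weight of products minus weight of reactants):
R1: M -> Q: (2·1) − (2·1) = 2 − 2 = 0
R2: R -> P: (2·1) − (2·1) = 2 − 2 = 0
R3: M -> 2 E: (1·2) − (2·1) = 2 − 2 = 0
R4: P + Q -> 2 M: (2·2) − (2·1 + 2·1) = 4 − 4 = 0
Every reaction leaves W unchanged, so W is conserved and no simulation is needed: W(T) = W(0) = 2·4 + 2·3 + 2·4 + 2·5 + 2 = 34

Value at T = 34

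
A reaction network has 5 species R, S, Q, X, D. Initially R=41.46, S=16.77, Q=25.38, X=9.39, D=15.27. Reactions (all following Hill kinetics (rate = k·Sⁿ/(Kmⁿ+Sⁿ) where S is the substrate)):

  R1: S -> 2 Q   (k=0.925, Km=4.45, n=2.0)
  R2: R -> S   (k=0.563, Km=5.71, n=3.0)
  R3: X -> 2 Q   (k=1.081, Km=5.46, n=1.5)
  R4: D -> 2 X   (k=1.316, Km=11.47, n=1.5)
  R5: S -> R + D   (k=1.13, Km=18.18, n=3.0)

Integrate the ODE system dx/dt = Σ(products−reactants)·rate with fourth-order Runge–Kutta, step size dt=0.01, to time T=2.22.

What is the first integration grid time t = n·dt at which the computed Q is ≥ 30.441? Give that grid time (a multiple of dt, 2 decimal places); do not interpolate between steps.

RK4 with dt=0.01: 222 steps to T=2.22. Trajectory (selected grid times):
t=0.00: R=41.46 S=16.77 Q=25.38 X=9.39 D=15.27
t=0.25: R=41.44 S=16.57 Q=26.19 X=9.60 D=15.19
t=0.49: R=41.42 S=16.38 Q=26.97 X=9.80 D=15.12
t=0.74: R=41.40 S=16.19 Q=27.78 X=10.00 D=15.04
t=0.99: R=41.38 S=16.00 Q=28.60 X=10.20 D=14.96
t=1.23: R=41.35 S=15.82 Q=29.38 X=10.39 D=14.88
t=1.48: R=41.32 S=15.64 Q=30.20 X=10.59 D=14.79
t=1.55: R=41.31 S=15.58 Q=30.43 X=10.64 D=14.77
t=1.56: R=41.31 S=15.58 Q=30.47 X=10.65 D=14.77
t=1.73: R=41.29 S=15.45 Q=31.03 X=10.78 D=14.71
t=1.97: R=41.26 S=15.28 Q=31.82 X=10.96 D=14.62
t=2.22: R=41.22 S=15.10 Q=32.65 X=11.15 D=14.53
Q(1.55)=30.435 < 30.441 but Q(1.56)=30.468 ≥ 30.441, so the first grid time is t=1.56.

Threshold first reached at t = 1.56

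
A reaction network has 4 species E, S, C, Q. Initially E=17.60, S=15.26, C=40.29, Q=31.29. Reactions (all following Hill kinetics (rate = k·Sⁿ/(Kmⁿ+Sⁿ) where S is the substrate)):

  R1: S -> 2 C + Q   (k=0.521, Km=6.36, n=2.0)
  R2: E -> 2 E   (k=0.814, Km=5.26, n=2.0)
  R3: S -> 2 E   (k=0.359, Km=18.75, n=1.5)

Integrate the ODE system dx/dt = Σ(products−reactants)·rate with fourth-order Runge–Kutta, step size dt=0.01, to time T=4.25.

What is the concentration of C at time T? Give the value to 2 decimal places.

C at T = 43.96

RK4 with dt=0.01: 425 steps to T=4.25. Trajectory (selected grid times):
t=0.00: E=17.60 S=15.26 C=40.29 Q=31.29
t=0.47: E=18.09 S=14.98 C=40.71 Q=31.50
t=0.94: E=18.59 S=14.70 C=41.12 Q=31.70
t=1.42: E=19.09 S=14.42 C=41.54 Q=31.91
t=1.89: E=19.58 S=14.15 C=41.95 Q=32.12
t=2.36: E=20.07 S=13.88 C=42.35 Q=32.32
t=2.83: E=20.56 S=13.62 C=42.76 Q=32.52
t=3.31: E=21.06 S=13.35 C=43.17 Q=32.73
t=3.78: E=21.54 S=13.09 C=43.56 Q=32.93
t=4.25: E=22.03 S=12.83 C=43.96 Q=33.12
Read off C at T=4.25: 43.96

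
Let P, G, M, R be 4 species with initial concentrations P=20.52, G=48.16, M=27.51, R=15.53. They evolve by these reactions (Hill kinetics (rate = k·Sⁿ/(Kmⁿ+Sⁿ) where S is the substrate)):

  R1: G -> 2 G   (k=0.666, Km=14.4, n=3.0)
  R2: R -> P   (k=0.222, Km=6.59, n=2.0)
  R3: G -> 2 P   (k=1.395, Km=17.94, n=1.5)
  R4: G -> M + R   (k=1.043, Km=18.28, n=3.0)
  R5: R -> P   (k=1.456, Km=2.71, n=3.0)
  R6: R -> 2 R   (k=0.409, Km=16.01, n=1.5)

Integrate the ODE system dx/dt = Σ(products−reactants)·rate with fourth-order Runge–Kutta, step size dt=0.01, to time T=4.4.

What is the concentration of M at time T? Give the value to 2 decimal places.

M at T = 31.81

RK4 with dt=0.01: 440 steps to T=4.4. Trajectory (selected grid times):
t=0.00: P=20.52 G=48.16 M=27.51 R=15.53
t=0.49: P=22.43 G=47.44 M=27.99 R=15.31
t=0.98: P=24.34 G=46.72 M=28.48 R=15.09
t=1.47: P=26.24 G=46.00 M=28.96 R=14.86
t=1.96: P=28.14 G=45.29 M=29.44 R=14.64
t=2.44: P=29.99 G=44.60 M=29.91 R=14.42
t=2.93: P=31.88 G=43.89 M=30.39 R=14.19
t=3.42: P=33.76 G=43.19 M=30.86 R=13.96
t=3.91: P=35.63 G=42.49 M=31.34 R=13.72
t=4.40: P=37.49 G=41.80 M=31.81 R=13.49
Read off M at T=4.4: 31.81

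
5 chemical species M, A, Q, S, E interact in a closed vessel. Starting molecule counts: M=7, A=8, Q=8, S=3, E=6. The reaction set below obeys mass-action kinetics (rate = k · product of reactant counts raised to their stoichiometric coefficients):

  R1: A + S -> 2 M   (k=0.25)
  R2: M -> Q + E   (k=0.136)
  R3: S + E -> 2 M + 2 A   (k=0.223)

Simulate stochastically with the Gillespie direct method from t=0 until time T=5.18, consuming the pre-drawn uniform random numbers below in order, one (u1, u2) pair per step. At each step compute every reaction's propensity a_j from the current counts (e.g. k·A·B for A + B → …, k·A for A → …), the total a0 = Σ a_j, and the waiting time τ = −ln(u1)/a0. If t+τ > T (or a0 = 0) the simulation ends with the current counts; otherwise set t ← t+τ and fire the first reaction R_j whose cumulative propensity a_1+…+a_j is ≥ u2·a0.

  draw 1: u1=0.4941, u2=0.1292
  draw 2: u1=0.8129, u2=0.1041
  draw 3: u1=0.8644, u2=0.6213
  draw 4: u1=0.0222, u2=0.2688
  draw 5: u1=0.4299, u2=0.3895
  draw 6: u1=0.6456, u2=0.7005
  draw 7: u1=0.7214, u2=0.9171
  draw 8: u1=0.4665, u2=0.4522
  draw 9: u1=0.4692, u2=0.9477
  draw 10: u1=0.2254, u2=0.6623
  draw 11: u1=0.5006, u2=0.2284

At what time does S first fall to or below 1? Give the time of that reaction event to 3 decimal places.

Threshold first reached at t = 0.092

t=0.000: M=7 A=8 Q=8 S=3 E=6
Draw 1: a1=6.000, a2=0.952, a3=4.014, a0=10.966; τ=−ln(0.4941)/10.966=0.064 → t=0.064; u2·a0=0.1292·10.966=1.417 ≤ a1=6.000 → R1 fires; M=9 A=7 Q=8 S=2 E=6
Draw 2: a1=3.500, a2=1.224, a3=2.676, a0=7.400; τ=−ln(0.8129)/7.400=0.028 → t=0.092; u2·a0=0.1041·7.400=0.770 ≤ a1=3.500 → R1 fires; M=11 A=6 Q=8 S=1 E=6
Draw 3: a1=1.500, a2=1.496, a3=1.338, a0=4.334; τ=−ln(0.8644)/4.334=0.034 → t=0.126; u2·a0=0.6213·4.334=2.693; a1=1.500 < 2.693 ≤ a1+a2=2.996 → R2 fires; M=10 A=6 Q=9 S=1 E=7
Draw 4: a1=1.500, a2=1.360, a3=1.561, a0=4.421; τ=−ln(0.0222)/4.421=0.861 → t=0.987; u2·a0=0.2688·4.421=1.188 ≤ a1=1.500 → R1 fires; M=12 A=5 Q=9 S=0 E=7
Draw 5: a1=0.000, a2=1.632, a3=0.000, a0=1.632; τ=−ln(0.4299)/1.632=0.517 → t=1.504; u2·a0=0.3895·1.632=0.636; a1=0.000 < 0.636 ≤ a1+a2=1.632 → R2 fires; M=11 A=5 Q=10 S=0 E=8
Draw 6: a1=0.000, a2=1.496, a3=0.000, a0=1.496; τ=−ln(0.6456)/1.496=0.292 → t=1.797; u2·a0=0.7005·1.496=1.048; a1=0.000 < 1.048 ≤ a1+a2=1.496 → R2 fires; M=10 A=5 Q=11 S=0 E=9
Draw 7: a1=0.000, a2=1.360, a3=0.000, a0=1.360; τ=−ln(0.7214)/1.360=0.240 → t=2.037; u2·a0=0.9171·1.360=1.247; a1=0.000 < 1.247 ≤ a1+a2=1.360 → R2 fires; M=9 A=5 Q=12 S=0 E=10
Draw 8: a1=0.000, a2=1.224, a3=0.000, a0=1.224; τ=−ln(0.4665)/1.224=0.623 → t=2.660; u2·a0=0.4522·1.224=0.553; a1=0.000 < 0.553 ≤ a1+a2=1.224 → R2 fires; M=8 A=5 Q=13 S=0 E=11
Draw 9: a1=0.000, a2=1.088, a3=0.000, a0=1.088; τ=−ln(0.4692)/1.088=0.696 → t=3.356; u2·a0=0.9477·1.088=1.031; a1=0.000 < 1.031 ≤ a1+a2=1.088 → R2 fires; M=7 A=5 Q=14 S=0 E=12
Draw 10: a1=0.000, a2=0.952, a3=0.000, a0=0.952; τ=−ln(0.2254)/0.952=1.565 → t=4.921; u2·a0=0.6623·0.952=0.631; a1=0.000 < 0.631 ≤ a1+a2=0.952 → R2 fires; M=6 A=5 Q=15 S=0 E=13
Draw 11: a1=0.000, a2=0.816, a3=0.000, a0=0.816; τ=−ln(0.5006)/0.816=0.848 → t=5.769 > T=5.18: stop.
S first becomes ≤ 1 when it reaches 1 at the event at t=0.092.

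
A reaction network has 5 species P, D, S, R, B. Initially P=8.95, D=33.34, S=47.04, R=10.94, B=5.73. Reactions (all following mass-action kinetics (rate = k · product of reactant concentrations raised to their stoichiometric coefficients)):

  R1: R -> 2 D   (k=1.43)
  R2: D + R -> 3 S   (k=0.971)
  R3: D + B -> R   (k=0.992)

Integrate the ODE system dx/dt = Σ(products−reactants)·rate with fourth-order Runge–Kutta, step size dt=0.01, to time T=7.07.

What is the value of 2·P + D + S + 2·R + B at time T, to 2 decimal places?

Check how each reaction changes W = 2·P + D + S + 2·R + B (weight of products minus weight of reactants):
R1: R -> 2 D: (1·2) − (2·1) = 2 − 2 = 0
R2: D + R -> 3 S: (1·3) − (1·1 + 2·1) = 3 − 3 = 0
R3: D + B -> R: (2·1) − (1·1 + 1·1) = 2 − 2 = 0
Every reaction leaves W unchanged, so W is conserved and no simulation is needed: W(T) = W(0) = 2·8.95 + 33.34 + 47.04 + 2·10.94 + 5.73 = 125.89

Value at T = 125.89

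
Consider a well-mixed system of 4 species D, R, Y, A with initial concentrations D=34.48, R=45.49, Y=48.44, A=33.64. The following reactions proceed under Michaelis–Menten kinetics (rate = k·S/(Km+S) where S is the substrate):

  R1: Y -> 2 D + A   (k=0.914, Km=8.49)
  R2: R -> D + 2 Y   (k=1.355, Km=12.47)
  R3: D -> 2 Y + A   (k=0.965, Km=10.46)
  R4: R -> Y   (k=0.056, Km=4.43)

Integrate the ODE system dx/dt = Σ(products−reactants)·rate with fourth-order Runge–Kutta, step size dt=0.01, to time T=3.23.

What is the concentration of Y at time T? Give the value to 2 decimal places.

RK4 with dt=0.01: 323 steps to T=3.23. Trajectory (selected grid times):
t=0.00: D=34.48 R=45.49 Y=48.44 A=33.64
t=0.36: D=35.16 R=45.09 Y=49.48 A=34.19
t=0.72: D=35.83 R=44.69 Y=50.51 A=34.74
t=1.08: D=36.51 R=44.29 Y=51.55 A=35.29
t=1.44: D=37.18 R=43.89 Y=52.59 A=35.84
t=1.79: D=37.84 R=43.50 Y=53.60 A=36.38
t=2.15: D=38.51 R=43.11 Y=54.63 A=36.94
t=2.51: D=39.19 R=42.71 Y=55.67 A=37.50
t=2.87: D=39.86 R=42.32 Y=56.71 A=38.06
t=3.23: D=40.54 R=41.92 Y=57.74 A=38.62
Read off Y at T=3.23: 57.74

Y at T = 57.74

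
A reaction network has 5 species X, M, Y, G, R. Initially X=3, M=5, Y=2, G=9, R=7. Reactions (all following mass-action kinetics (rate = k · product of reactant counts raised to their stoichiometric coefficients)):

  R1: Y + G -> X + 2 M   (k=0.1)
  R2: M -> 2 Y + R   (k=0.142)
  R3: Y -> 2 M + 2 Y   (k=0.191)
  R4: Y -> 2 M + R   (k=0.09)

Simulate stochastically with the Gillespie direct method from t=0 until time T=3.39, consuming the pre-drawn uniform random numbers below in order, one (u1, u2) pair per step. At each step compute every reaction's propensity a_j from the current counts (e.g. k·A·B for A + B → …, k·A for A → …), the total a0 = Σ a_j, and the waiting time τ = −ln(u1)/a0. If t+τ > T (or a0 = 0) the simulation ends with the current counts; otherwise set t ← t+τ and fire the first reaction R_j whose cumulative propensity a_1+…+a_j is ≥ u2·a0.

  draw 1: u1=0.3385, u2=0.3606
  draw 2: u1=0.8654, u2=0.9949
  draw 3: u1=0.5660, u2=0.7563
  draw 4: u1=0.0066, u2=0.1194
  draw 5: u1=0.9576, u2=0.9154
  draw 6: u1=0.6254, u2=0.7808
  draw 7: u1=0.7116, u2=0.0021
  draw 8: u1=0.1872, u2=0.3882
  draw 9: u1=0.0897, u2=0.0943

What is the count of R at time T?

t=0.000: X=3 M=5 Y=2 G=9 R=7
Draw 1: a1=1.800, a2=0.710, a3=0.382, a4=0.180, a0=3.072; τ=−ln(0.3385)/3.072=0.353 → t=0.353; u2·a0=0.3606·3.072=1.108 ≤ a1=1.800 → R1 fires; X=4 M=7 Y=1 G=8 R=7
Draw 2: a1=0.800, a2=0.994, a3=0.191, a4=0.090, a0=2.075; τ=−ln(0.8654)/2.075=0.070 → t=0.422; u2·a0=0.9949·2.075=2.064; a1+…+a3=1.985 < 2.064 ≤ a1+…+a4=2.075 → R4 fires; X=4 M=9 Y=0 G=8 R=8
Draw 3: a1=0.000, a2=1.278, a3=0.000, a4=0.000, a0=1.278; τ=−ln(0.5660)/1.278=0.445 → t=0.868; u2·a0=0.7563·1.278=0.967; a1=0.000 < 0.967 ≤ a1+a2=1.278 → R2 fires; X=4 M=8 Y=2 G=8 R=9
Draw 4: a1=1.600, a2=1.136, a3=0.382, a4=0.180, a0=3.298; τ=−ln(0.0066)/3.298=1.522 → t=2.390; u2·a0=0.1194·3.298=0.394 ≤ a1=1.600 → R1 fires; X=5 M=10 Y=1 G=7 R=9
Draw 5: a1=0.700, a2=1.420, a3=0.191, a4=0.090, a0=2.401; τ=−ln(0.9576)/2.401=0.018 → t=2.408; u2·a0=0.9154·2.401=2.198; a1+a2=2.120 < 2.198 ≤ a1+…+a3=2.311 → R3 fires; X=5 M=12 Y=2 G=7 R=9
Draw 6: a1=1.400, a2=1.704, a3=0.382, a4=0.180, a0=3.666; τ=−ln(0.6254)/3.666=0.128 → t=2.536; u2·a0=0.7808·3.666=2.862; a1=1.400 < 2.862 ≤ a1+a2=3.104 → R2 fires; X=5 M=11 Y=4 G=7 R=10
Draw 7: a1=2.800, a2=1.562, a3=0.764, a4=0.360, a0=5.486; τ=−ln(0.7116)/5.486=0.062 → t=2.598; u2·a0=0.0021·5.486=0.012 ≤ a1=2.800 → R1 fires; X=6 M=13 Y=3 G=6 R=10
Draw 8: a1=1.800, a2=1.846, a3=0.573, a4=0.270, a0=4.489; τ=−ln(0.1872)/4.489=0.373 → t=2.971; u2·a0=0.3882·4.489=1.743 ≤ a1=1.800 → R1 fires; X=7 M=15 Y=2 G=5 R=10
Draw 9: a1=1.000, a2=2.130, a3=0.382, a4=0.180, a0=3.692; τ=−ln(0.0897)/3.692=0.653 → t=3.624 > T=3.39: stop.
Read off R at T=3.39: 10

R at T = 10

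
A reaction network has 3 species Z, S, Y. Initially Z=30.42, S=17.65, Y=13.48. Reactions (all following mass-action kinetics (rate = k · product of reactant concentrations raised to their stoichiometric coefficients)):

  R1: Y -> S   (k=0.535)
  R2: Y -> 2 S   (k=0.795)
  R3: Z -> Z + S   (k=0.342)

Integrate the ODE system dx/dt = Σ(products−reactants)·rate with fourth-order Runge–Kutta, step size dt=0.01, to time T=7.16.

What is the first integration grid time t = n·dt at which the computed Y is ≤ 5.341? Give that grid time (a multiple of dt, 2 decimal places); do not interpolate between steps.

Threshold first reached at t = 0.70

RK4 with dt=0.01: 716 steps to T=7.16. Trajectory (selected grid times):
t=0.00: Z=30.42 S=17.65 Y=13.48
t=0.69: Z=30.42 S=37.76 Y=5.38
t=0.70: Z=30.42 S=37.98 Y=5.31
t=0.80: Z=30.42 S=40.08 Y=4.65
t=1.59: Z=30.42 S=53.13 Y=1.63
t=2.39: Z=30.42 S=63.16 Y=0.56
t=3.18: Z=30.42 S=71.96 Y=0.20
t=3.98: Z=30.42 S=80.49 Y=0.07
t=4.77: Z=30.42 S=88.78 Y=0.02
t=5.57: Z=30.42 S=97.12 Y=0.01
t=6.36: Z=30.42 S=105.35 Y=0.00
t=7.16: Z=30.42 S=113.68 Y=0.00
Y(0.69)=5.384 > 5.341 but Y(0.70)=5.313 ≤ 5.341, so the first grid time is t=0.70.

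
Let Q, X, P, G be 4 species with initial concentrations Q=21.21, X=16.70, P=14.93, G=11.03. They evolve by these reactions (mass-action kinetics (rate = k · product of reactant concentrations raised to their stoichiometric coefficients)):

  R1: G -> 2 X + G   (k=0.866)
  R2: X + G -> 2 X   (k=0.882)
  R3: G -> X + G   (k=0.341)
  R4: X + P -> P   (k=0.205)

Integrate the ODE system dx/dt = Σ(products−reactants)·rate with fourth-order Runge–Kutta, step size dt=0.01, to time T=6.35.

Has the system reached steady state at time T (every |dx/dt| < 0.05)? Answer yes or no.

Steady state at T: yes

RK4 with dt=0.01: 635 steps to T=6.35. Trajectory (selected grid times):
t=0.00: Q=21.21 X=16.70 P=14.93 G=11.03
t=0.71: Q=21.21 X=3.62 P=14.93 G=0.01
t=1.41: Q=21.21 X=0.43 P=14.93 G=0.00
t=2.12: Q=21.21 X=0.05 P=14.93 G=0.00
t=2.82: Q=21.21 X=0.01 P=14.93 G=0.00
t=3.53: Q=21.21 X=0.00 P=14.93 G=0.00
t=4.23: Q=21.21 X=0.00 P=14.93 G=0.00
t=4.94: Q=21.21 X=0.00 P=14.93 G=0.00
t=5.64: Q=21.21 X=0.00 P=14.93 G=0.00
t=6.35: Q=21.21 X=0.00 P=14.93 G=0.00
Rates at T: R1=0.0022, R2=0.0000, R3=0.0009, R4=0.0052
dx/dt at T (Σ net stoichiometry × rate): Q=+0.0000, X=-0.0000, P=+0.0000, G=-0.0000
Largest |dx/dt| is |-0.0000| (G) < 0.05 → steady.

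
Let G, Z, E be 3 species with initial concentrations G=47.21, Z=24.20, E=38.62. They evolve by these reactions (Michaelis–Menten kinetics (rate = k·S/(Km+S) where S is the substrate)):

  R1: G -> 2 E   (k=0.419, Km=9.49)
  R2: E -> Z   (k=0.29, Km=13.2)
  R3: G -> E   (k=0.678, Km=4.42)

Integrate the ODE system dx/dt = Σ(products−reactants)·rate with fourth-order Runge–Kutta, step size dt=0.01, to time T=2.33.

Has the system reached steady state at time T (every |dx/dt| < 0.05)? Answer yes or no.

Steady state at T: no

RK4 with dt=0.01: 233 steps to T=2.33. Trajectory (selected grid times):
t=0.00: G=47.21 Z=24.20 E=38.62
t=0.26: G=46.96 Z=24.26 E=38.91
t=0.52: G=46.71 Z=24.31 E=39.19
t=0.78: G=46.46 Z=24.37 E=39.48
t=1.04: G=46.20 Z=24.43 E=39.76
t=1.29: G=45.96 Z=24.48 E=40.04
t=1.55: G=45.71 Z=24.54 E=40.32
t=1.81: G=45.46 Z=24.59 E=40.61
t=2.07: G=45.21 Z=24.65 E=40.89
t=2.33: G=44.96 Z=24.71 E=41.17
Rates at T: R1=0.3460, R2=0.2196, R3=0.6173
dx/dt at T (Σ net stoichiometry × rate): G=-0.9633, Z=+0.2196, E=+1.0897
Largest |dx/dt| is |+1.0897| (E) ≥ 0.05 → not steady.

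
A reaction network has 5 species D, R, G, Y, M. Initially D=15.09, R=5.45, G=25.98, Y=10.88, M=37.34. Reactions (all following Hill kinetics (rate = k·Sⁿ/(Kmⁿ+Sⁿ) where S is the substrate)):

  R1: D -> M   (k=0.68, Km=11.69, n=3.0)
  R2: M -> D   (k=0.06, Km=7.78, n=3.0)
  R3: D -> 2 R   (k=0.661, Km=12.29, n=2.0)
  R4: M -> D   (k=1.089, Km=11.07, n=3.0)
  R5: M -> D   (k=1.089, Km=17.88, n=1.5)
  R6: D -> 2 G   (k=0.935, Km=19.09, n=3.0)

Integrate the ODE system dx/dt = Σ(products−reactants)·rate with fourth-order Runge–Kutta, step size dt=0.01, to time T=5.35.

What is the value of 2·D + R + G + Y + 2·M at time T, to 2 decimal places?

Value at T = 147.17

Check how each reaction changes W = 2·D + R + G + Y + 2·M (weight of products minus weight of reactants):
R1: D -> M: (2·1) − (2·1) = 2 − 2 = 0
R2: M -> D: (2·1) − (2·1) = 2 − 2 = 0
R3: D -> 2 R: (1·2) − (2·1) = 2 − 2 = 0
R4: M -> D: (2·1) − (2·1) = 2 − 2 = 0
R5: M -> D: (2·1) − (2·1) = 2 − 2 = 0
R6: D -> 2 G: (1·2) − (2·1) = 2 − 2 = 0
Every reaction leaves W unchanged, so W is conserved and no simulation is needed: W(T) = W(0) = 2·15.09 + 5.45 + 25.98 + 10.88 + 2·37.34 = 147.17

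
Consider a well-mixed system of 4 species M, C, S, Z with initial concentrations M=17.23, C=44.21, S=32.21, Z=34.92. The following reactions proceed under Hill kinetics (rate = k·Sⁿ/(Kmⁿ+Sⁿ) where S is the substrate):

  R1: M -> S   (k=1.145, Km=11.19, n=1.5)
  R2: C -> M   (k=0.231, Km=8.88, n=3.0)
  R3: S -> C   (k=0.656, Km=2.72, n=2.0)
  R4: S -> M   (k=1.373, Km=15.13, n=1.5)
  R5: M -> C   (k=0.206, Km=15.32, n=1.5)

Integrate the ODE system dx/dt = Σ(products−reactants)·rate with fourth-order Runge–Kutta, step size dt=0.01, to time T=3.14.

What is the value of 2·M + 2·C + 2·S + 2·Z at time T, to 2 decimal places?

Value at T = 257.14

Check how each reaction changes W = 2·M + 2·C + 2·S + 2·Z (weight of products minus weight of reactants):
R1: M -> S: (2·1) − (2·1) = 2 − 2 = 0
R2: C -> M: (2·1) − (2·1) = 2 − 2 = 0
R3: S -> C: (2·1) − (2·1) = 2 − 2 = 0
R4: S -> M: (2·1) − (2·1) = 2 − 2 = 0
R5: M -> C: (2·1) − (2·1) = 2 − 2 = 0
Every reaction leaves W unchanged, so W is conserved and no simulation is needed: W(T) = W(0) = 2·17.23 + 2·44.21 + 2·32.21 + 2·34.92 = 257.14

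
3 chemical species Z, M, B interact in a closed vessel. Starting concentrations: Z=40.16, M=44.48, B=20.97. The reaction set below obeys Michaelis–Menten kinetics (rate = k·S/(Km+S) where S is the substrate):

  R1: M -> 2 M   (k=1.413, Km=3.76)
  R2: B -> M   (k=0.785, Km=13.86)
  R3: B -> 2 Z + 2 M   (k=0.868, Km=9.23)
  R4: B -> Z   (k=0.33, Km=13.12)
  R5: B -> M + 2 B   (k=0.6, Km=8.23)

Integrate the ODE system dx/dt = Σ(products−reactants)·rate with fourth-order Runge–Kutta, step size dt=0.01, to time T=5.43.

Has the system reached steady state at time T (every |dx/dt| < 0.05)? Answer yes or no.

Steady state at T: no

RK4 with dt=0.01: 543 steps to T=5.43. Trajectory (selected grid times):
t=0.00: Z=40.16 M=44.48 B=20.97
t=0.60: Z=41.00 M=46.52 B=20.46
t=1.21: Z=41.85 M=48.59 B=19.95
t=1.81: Z=42.68 M=50.62 B=19.46
t=2.41: Z=43.50 M=52.64 B=18.97
t=3.02: Z=44.33 M=54.68 B=18.47
t=3.62: Z=45.13 M=56.69 B=17.99
t=4.22: Z=45.93 M=58.68 B=17.52
t=4.83: Z=46.74 M=60.69 B=17.04
t=5.43: Z=47.52 M=62.66 B=16.58
Rates at T: R1=1.3330, R2=0.4275, R3=0.5576, R4=0.1842, R5=0.4009
dx/dt at T (Σ net stoichiometry × rate): Z=+1.2993, M=+3.2766, B=-0.7684
Largest |dx/dt| is |+3.2766| (M) ≥ 0.05 → not steady.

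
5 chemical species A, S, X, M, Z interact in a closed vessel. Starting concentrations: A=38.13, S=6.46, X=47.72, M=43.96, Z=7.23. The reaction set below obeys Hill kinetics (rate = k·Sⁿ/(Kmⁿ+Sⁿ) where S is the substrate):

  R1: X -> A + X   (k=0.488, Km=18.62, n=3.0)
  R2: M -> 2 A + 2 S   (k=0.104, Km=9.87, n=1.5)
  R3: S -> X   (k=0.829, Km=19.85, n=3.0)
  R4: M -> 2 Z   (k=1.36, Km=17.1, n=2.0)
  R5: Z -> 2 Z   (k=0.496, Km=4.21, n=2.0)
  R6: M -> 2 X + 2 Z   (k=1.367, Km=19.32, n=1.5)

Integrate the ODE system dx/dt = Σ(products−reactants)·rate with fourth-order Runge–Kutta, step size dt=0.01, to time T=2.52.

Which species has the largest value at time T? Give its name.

RK4 with dt=0.01: 252 steps to T=2.52. Trajectory (selected grid times):
t=0.00: A=38.13 S=6.46 X=47.72 M=43.96 Z=7.23
t=0.28: A=38.31 S=6.50 X=48.32 M=43.31 Z=8.59
t=0.56: A=38.49 S=6.55 X=48.92 M=42.66 Z=9.95
t=0.84: A=38.68 S=6.59 X=49.51 M=42.01 Z=11.31
t=1.12: A=38.86 S=6.64 X=50.10 M=41.37 Z=12.67
t=1.40: A=39.04 S=6.68 X=50.69 M=40.73 Z=14.02
t=1.68: A=39.22 S=6.72 X=51.27 M=40.09 Z=15.37
t=1.96: A=39.40 S=6.77 X=51.85 M=39.46 Z=16.72
t=2.24: A=39.59 S=6.81 X=52.43 M=38.83 Z=18.06
t=2.52: A=39.77 S=6.85 X=53.00 M=38.20 Z=19.39
At T=2.52: A=39.77 S=6.85 X=53.00 M=38.20 Z=19.39; the largest is X.

Dominant species at T: X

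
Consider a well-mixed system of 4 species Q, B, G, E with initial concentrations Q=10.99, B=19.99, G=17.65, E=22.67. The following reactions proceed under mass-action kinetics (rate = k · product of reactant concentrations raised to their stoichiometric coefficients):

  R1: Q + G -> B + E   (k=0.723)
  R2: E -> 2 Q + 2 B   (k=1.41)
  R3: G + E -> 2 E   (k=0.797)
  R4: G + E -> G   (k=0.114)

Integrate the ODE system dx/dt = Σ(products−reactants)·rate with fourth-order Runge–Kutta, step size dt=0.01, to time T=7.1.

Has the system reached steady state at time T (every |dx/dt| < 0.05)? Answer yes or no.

Steady state at T: yes

RK4 with dt=0.01: 710 steps to T=7.1. Trajectory (selected grid times):
t=0.00: Q=10.99 B=19.99 G=17.65 E=22.67
t=0.79: Q=57.57 B=75.74 G=0.00 E=12.87
t=1.58: Q=74.86 B=93.03 G=0.00 E=4.22
t=2.37: Q=80.54 B=98.70 G=0.00 E=1.39
t=3.16: Q=82.40 B=100.56 G=0.00 E=0.46
t=3.94: Q=83.01 B=101.17 G=0.00 E=0.15
t=4.73: Q=83.21 B=101.38 G=0.00 E=0.05
t=5.52: Q=83.28 B=101.44 G=0.00 E=0.02
t=6.31: Q=83.30 B=101.46 G=0.00 E=0.01
t=7.10: Q=83.31 B=101.47 G=0.00 E=0.00
Rates at T: R1=0.0000, R2=0.0025, R3=0.0000, R4=0.0000
dx/dt at T (Σ net stoichiometry × rate): Q=+0.0050, B=+0.0050, G=-0.0000, E=-0.0025
Largest |dx/dt| is |+0.0050| (Q) < 0.05 → steady.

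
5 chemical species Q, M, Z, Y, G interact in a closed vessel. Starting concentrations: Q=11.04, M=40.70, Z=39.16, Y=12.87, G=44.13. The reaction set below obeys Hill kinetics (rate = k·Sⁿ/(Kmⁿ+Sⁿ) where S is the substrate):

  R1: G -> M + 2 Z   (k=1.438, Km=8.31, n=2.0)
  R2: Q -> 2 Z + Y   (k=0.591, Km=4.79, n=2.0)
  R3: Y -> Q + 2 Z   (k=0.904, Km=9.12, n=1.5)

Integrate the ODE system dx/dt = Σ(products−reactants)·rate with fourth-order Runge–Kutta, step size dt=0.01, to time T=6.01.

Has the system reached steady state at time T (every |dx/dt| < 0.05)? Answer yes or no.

Steady state at T: no

RK4 with dt=0.01: 601 steps to T=6.01. Trajectory (selected grid times):
t=0.00: Q=11.04 M=40.70 Z=39.16 Y=12.87 G=44.13
t=0.67: Q=11.09 M=41.63 Z=42.44 Y=12.82 G=43.20
t=1.34: Q=11.13 M=42.56 Z=45.73 Y=12.78 G=42.27
t=2.00: Q=11.17 M=43.47 Z=48.95 Y=12.74 G=41.36
t=2.67: Q=11.21 M=44.40 Z=52.23 Y=12.70 G=40.43
t=3.34: Q=11.26 M=45.32 Z=55.50 Y=12.65 G=39.51
t=4.01: Q=11.30 M=46.24 Z=58.76 Y=12.61 G=38.59
t=4.67: Q=11.33 M=47.15 Z=61.97 Y=12.58 G=37.68
t=5.34: Q=11.37 M=48.07 Z=65.23 Y=12.54 G=36.76
t=6.01: Q=11.41 M=48.98 Z=68.48 Y=12.50 G=35.85
Rates at T: R1=1.3647, R2=0.5024, R3=0.5569
dx/dt at T (Σ net stoichiometry × rate): Q=+0.0545, M=+1.3647, Z=+4.8481, Y=-0.0545, G=-1.3647
Largest |dx/dt| is |+4.8481| (Z) ≥ 0.05 → not steady.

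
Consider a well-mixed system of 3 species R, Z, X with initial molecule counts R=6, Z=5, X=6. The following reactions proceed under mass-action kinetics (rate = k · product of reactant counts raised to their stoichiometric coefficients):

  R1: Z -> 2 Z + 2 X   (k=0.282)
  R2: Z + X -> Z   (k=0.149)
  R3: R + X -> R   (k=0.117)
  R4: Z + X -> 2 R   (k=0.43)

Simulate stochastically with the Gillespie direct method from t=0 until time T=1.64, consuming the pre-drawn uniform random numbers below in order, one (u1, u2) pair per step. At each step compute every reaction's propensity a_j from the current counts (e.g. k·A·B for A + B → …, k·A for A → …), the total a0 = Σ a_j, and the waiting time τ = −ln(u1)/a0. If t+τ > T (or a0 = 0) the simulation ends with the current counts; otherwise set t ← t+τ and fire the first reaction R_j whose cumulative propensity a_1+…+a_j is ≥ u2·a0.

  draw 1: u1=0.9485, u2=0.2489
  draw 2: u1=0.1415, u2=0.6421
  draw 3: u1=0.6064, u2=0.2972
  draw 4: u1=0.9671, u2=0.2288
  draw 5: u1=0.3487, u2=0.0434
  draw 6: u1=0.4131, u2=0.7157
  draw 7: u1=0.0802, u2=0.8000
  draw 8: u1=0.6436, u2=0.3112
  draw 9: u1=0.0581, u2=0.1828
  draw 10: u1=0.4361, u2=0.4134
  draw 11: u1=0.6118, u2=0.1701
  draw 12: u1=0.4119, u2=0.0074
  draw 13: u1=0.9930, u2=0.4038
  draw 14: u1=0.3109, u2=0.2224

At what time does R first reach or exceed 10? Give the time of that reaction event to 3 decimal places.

t=0.000: R=6 Z=5 X=6
Draw 1: a1=1.410, a2=4.470, a3=4.212, a4=12.900, a0=22.992; τ=−ln(0.9485)/22.992=0.002 → t=0.002; u2·a0=0.2489·22.992=5.723; a1=1.410 < 5.723 ≤ a1+a2=5.880 → R2 fires; R=6 Z=5 X=5
Draw 2: a1=1.410, a2=3.725, a3=3.510, a4=10.750, a0=19.395; τ=−ln(0.1415)/19.395=0.101 → t=0.103; u2·a0=0.6421·19.395=12.454; a1+…+a3=8.645 < 12.454 ≤ a1+…+a4=19.395 → R4 fires; R=8 Z=4 X=4
Draw 3: a1=1.128, a2=2.384, a3=3.744, a4=6.880, a0=14.136; τ=−ln(0.6064)/14.136=0.035 → t=0.139; u2·a0=0.2972·14.136=4.201; a1+a2=3.512 < 4.201 ≤ a1+…+a3=7.256 → R3 fires; R=8 Z=4 X=3
Draw 4: a1=1.128, a2=1.788, a3=2.808, a4=5.160, a0=10.884; τ=−ln(0.9671)/10.884=0.003 → t=0.142; u2·a0=0.2288·10.884=2.490; a1=1.128 < 2.490 ≤ a1+a2=2.916 → R2 fires; R=8 Z=4 X=2
Draw 5: a1=1.128, a2=1.192, a3=1.872, a4=3.440, a0=7.632; τ=−ln(0.3487)/7.632=0.138 → t=0.280; u2·a0=0.0434·7.632=0.331 ≤ a1=1.128 → R1 fires; R=8 Z=5 X=4
Draw 6: a1=1.410, a2=2.980, a3=3.744, a4=8.600, a0=16.734; τ=−ln(0.4131)/16.734=0.053 → t=0.332; u2·a0=0.7157·16.734=11.977; a1+…+a3=8.134 < 11.977 ≤ a1+…+a4=16.734 → R4 fires; R=10 Z=4 X=3
Draw 7: a1=1.128, a2=1.788, a3=3.510, a4=5.160, a0=11.586; τ=−ln(0.0802)/11.586=0.218 → t=0.550; u2·a0=0.8000·11.586=9.269; a1+…+a3=6.426 < 9.269 ≤ a1+…+a4=11.586 → R4 fires; R=12 Z=3 X=2
Draw 8: a1=0.846, a2=0.894, a3=2.808, a4=2.580, a0=7.128; τ=−ln(0.6436)/7.128=0.062 → t=0.612; u2·a0=0.3112·7.128=2.218; a1+a2=1.740 < 2.218 ≤ a1+…+a3=4.548 → R3 fires; R=12 Z=3 X=1
Draw 9: a1=0.846, a2=0.447, a3=1.404, a4=1.290, a0=3.987; τ=−ln(0.0581)/3.987=0.714 → t=1.326; u2·a0=0.1828·3.987=0.729 ≤ a1=0.846 → R1 fires; R=12 Z=4 X=3
Draw 10: a1=1.128, a2=1.788, a3=4.212, a4=5.160, a0=12.288; τ=−ln(0.4361)/12.288=0.068 → t=1.393; u2·a0=0.4134·12.288=5.080; a1+a2=2.916 < 5.080 ≤ a1+…+a3=7.128 → R3 fires; R=12 Z=4 X=2
Draw 11: a1=1.128, a2=1.192, a3=2.808, a4=3.440, a0=8.568; τ=−ln(0.6118)/8.568=0.057 → t=1.451; u2·a0=0.1701·8.568=1.457; a1=1.128 < 1.457 ≤ a1+a2=2.320 → R2 fires; R=12 Z=4 X=1
Draw 12: a1=1.128, a2=0.596, a3=1.404, a4=1.720, a0=4.848; τ=−ln(0.4119)/4.848=0.183 → t=1.634; u2·a0=0.0074·4.848=0.036 ≤ a1=1.128 → R1 fires; R=12 Z=5 X=3
Draw 13: a1=1.410, a2=2.235, a3=4.212, a4=6.450, a0=14.307; τ=−ln(0.9930)/14.307=0.000 → t=1.634; u2·a0=0.4038·14.307=5.777; a1+a2=3.645 < 5.777 ≤ a1+…+a3=7.857 → R3 fires; R=12 Z=5 X=2
Draw 14: a1=1.410, a2=1.490, a3=2.808, a4=4.300, a0=10.008; τ=−ln(0.3109)/10.008=0.117 → t=1.751 > T=1.64: stop.
R first becomes ≥ 10 when it reaches 10 at the event at t=0.332.

Threshold first reached at t = 0.332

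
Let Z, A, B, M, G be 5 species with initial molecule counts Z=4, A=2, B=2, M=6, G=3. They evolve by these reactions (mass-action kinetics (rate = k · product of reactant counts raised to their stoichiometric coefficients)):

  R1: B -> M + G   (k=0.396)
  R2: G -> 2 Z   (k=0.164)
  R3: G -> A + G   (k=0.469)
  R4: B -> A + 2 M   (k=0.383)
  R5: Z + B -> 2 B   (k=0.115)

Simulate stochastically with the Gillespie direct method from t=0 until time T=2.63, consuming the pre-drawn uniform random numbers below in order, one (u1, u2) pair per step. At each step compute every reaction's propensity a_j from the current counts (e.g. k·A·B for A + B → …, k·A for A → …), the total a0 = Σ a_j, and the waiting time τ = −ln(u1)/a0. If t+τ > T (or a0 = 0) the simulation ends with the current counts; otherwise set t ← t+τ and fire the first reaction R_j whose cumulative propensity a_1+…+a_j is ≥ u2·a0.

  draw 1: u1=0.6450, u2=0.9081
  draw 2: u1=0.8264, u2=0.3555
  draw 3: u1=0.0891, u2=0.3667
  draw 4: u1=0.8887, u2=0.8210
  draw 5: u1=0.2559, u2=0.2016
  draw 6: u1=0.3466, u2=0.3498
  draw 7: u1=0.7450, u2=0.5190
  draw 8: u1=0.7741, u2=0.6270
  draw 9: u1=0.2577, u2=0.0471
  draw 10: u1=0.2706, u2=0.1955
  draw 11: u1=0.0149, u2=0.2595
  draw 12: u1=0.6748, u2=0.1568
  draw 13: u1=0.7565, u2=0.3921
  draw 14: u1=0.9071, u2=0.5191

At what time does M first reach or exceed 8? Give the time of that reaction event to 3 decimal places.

Threshold first reached at t = 1.381

t=0.000: Z=4 A=2 B=2 M=6 G=3
Draw 1: a1=0.792, a2=0.492, a3=1.407, a4=0.766, a5=0.920, a0=4.377; τ=−ln(0.6450)/4.377=0.100 → t=0.100; u2·a0=0.9081·4.377=3.975; a1+…+a4=3.457 < 3.975 ≤ a1+…+a5=4.377 → R5 fires; Z=3 A=2 B=3 M=6 G=3
Draw 2: a1=1.188, a2=0.492, a3=1.407, a4=1.149, a5=1.035, a0=5.271; τ=−ln(0.8264)/5.271=0.036 → t=0.136; u2·a0=0.3555·5.271=1.874; a1+a2=1.680 < 1.874 ≤ a1+…+a3=3.087 → R3 fires; Z=3 A=3 B=3 M=6 G=3
Draw 3: a1=1.188, a2=0.492, a3=1.407, a4=1.149, a5=1.035, a0=5.271; τ=−ln(0.0891)/5.271=0.459 → t=0.595; u2·a0=0.3667·5.271=1.933; a1+a2=1.680 < 1.933 ≤ a1+…+a3=3.087 → R3 fires; Z=3 A=4 B=3 M=6 G=3
Draw 4: a1=1.188, a2=0.492, a3=1.407, a4=1.149, a5=1.035, a0=5.271; τ=−ln(0.8887)/5.271=0.022 → t=0.617; u2·a0=0.8210·5.271=4.327; a1+…+a4=4.236 < 4.327 ≤ a1+…+a5=5.271 → R5 fires; Z=2 A=4 B=4 M=6 G=3
Draw 5: a1=1.584, a2=0.492, a3=1.407, a4=1.532, a5=0.920, a0=5.935; τ=−ln(0.2559)/5.935=0.230 → t=0.847; u2·a0=0.2016·5.935=1.196 ≤ a1=1.584 → R1 fires; Z=2 A=4 B=3 M=7 G=4
Draw 6: a1=1.188, a2=0.656, a3=1.876, a4=1.149, a5=0.690, a0=5.559; τ=−ln(0.3466)/5.559=0.191 → t=1.038; u2·a0=0.3498·5.559=1.945; a1+a2=1.844 < 1.945 ≤ a1+…+a3=3.720 → R3 fires; Z=2 A=5 B=3 M=7 G=4
Draw 7: a1=1.188, a2=0.656, a3=1.876, a4=1.149, a5=0.690, a0=5.559; τ=−ln(0.7450)/5.559=0.053 → t=1.091; u2·a0=0.5190·5.559=2.885; a1+a2=1.844 < 2.885 ≤ a1+…+a3=3.720 → R3 fires; Z=2 A=6 B=3 M=7 G=4
Draw 8: a1=1.188, a2=0.656, a3=1.876, a4=1.149, a5=0.690, a0=5.559; τ=−ln(0.7741)/5.559=0.046 → t=1.137; u2·a0=0.6270·5.559=3.485; a1+a2=1.844 < 3.485 ≤ a1+…+a3=3.720 → R3 fires; Z=2 A=7 B=3 M=7 G=4
Draw 9: a1=1.188, a2=0.656, a3=1.876, a4=1.149, a5=0.690, a0=5.559; τ=−ln(0.2577)/5.559=0.244 → t=1.381; u2·a0=0.0471·5.559=0.262 ≤ a1=1.188 → R1 fires; Z=2 A=7 B=2 M=8 G=5
Draw 10: a1=0.792, a2=0.820, a3=2.345, a4=0.766, a5=0.460, a0=5.183; τ=−ln(0.2706)/5.183=0.252 → t=1.633; u2·a0=0.1955·5.183=1.013; a1=0.792 < 1.013 ≤ a1+a2=1.612 → R2 fires; Z=4 A=7 B=2 M=8 G=4
Draw 11: a1=0.792, a2=0.656, a3=1.876, a4=0.766, a5=0.920, a0=5.010; τ=−ln(0.0149)/5.010=0.840 → t=2.472; u2·a0=0.2595·5.010=1.300; a1=0.792 < 1.300 ≤ a1+a2=1.448 → R2 fires; Z=6 A=7 B=2 M=8 G=3
Draw 12: a1=0.792, a2=0.492, a3=1.407, a4=0.766, a5=1.380, a0=4.837; τ=−ln(0.6748)/4.837=0.081 → t=2.554; u2·a0=0.1568·4.837=0.758 ≤ a1=0.792 → R1 fires; Z=6 A=7 B=1 M=9 G=4
Draw 13: a1=0.396, a2=0.656, a3=1.876, a4=0.383, a5=0.690, a0=4.001; τ=−ln(0.7565)/4.001=0.070 → t=2.624; u2·a0=0.3921·4.001=1.569; a1+a2=1.052 < 1.569 ≤ a1+…+a3=2.928 → R3 fires; Z=6 A=8 B=1 M=9 G=4
Draw 14: a1=0.396, a2=0.656, a3=1.876, a4=0.383, a5=0.690, a0=4.001; τ=−ln(0.9071)/4.001=0.024 → t=2.648 > T=2.63: stop.
M first becomes ≥ 8 when it reaches 8 at the event at t=1.381.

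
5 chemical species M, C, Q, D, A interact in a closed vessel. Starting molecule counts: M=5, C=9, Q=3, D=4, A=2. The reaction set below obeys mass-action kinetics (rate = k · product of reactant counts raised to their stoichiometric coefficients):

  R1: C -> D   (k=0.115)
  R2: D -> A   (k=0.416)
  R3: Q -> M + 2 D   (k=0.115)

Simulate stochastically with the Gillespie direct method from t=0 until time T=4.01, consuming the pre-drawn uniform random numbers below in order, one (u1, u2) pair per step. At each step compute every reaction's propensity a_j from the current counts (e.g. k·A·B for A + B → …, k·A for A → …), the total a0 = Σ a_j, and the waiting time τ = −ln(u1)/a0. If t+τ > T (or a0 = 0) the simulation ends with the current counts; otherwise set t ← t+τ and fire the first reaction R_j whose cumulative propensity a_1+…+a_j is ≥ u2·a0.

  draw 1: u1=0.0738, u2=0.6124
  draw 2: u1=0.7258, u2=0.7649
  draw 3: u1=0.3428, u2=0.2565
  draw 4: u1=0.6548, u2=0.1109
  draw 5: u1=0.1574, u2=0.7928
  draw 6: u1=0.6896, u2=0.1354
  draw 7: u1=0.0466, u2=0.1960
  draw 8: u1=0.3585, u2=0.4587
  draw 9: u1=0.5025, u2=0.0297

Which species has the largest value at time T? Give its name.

Dominant species at T: A

t=0.000: M=5 C=9 Q=3 D=4 A=2
Draw 1: a1=1.035, a2=1.664, a3=0.345, a0=3.044; τ=−ln(0.0738)/3.044=0.856 → t=0.856; u2·a0=0.6124·3.044=1.864; a1=1.035 < 1.864 ≤ a1+a2=2.699 → R2 fires; M=5 C=9 Q=3 D=3 A=3
Draw 2: a1=1.035, a2=1.248, a3=0.345, a0=2.628; τ=−ln(0.7258)/2.628=0.122 → t=0.978; u2·a0=0.7649·2.628=2.010; a1=1.035 < 2.010 ≤ a1+a2=2.283 → R2 fires; M=5 C=9 Q=3 D=2 A=4
Draw 3: a1=1.035, a2=0.832, a3=0.345, a0=2.212; τ=−ln(0.3428)/2.212=0.484 → t=1.462; u2·a0=0.2565·2.212=0.567 ≤ a1=1.035 → R1 fires; M=5 C=8 Q=3 D=3 A=4
Draw 4: a1=0.920, a2=1.248, a3=0.345, a0=2.513; τ=−ln(0.6548)/2.513=0.168 → t=1.631; u2·a0=0.1109·2.513=0.279 ≤ a1=0.920 → R1 fires; M=5 C=7 Q=3 D=4 A=4
Draw 5: a1=0.805, a2=1.664, a3=0.345, a0=2.814; τ=−ln(0.1574)/2.814=0.657 → t=2.288; u2·a0=0.7928·2.814=2.231; a1=0.805 < 2.231 ≤ a1+a2=2.469 → R2 fires; M=5 C=7 Q=3 D=3 A=5
Draw 6: a1=0.805, a2=1.248, a3=0.345, a0=2.398; τ=−ln(0.6896)/2.398=0.155 → t=2.443; u2·a0=0.1354·2.398=0.325 ≤ a1=0.805 → R1 fires; M=5 C=6 Q=3 D=4 A=5
Draw 7: a1=0.690, a2=1.664, a3=0.345, a0=2.699; τ=−ln(0.0466)/2.699=1.136 → t=3.579; u2·a0=0.1960·2.699=0.529 ≤ a1=0.690 → R1 fires; M=5 C=5 Q=3 D=5 A=5
Draw 8: a1=0.575, a2=2.080, a3=0.345, a0=3.000; τ=−ln(0.3585)/3.000=0.342 → t=3.921; u2·a0=0.4587·3.000=1.376; a1=0.575 < 1.376 ≤ a1+a2=2.655 → R2 fires; M=5 C=5 Q=3 D=4 A=6
Draw 9: a1=0.575, a2=1.664, a3=0.345, a0=2.584; τ=−ln(0.5025)/2.584=0.266 → t=4.187 > T=4.01: stop.
At T=4.01: M=5 C=5 Q=3 D=4 A=6; the largest is A.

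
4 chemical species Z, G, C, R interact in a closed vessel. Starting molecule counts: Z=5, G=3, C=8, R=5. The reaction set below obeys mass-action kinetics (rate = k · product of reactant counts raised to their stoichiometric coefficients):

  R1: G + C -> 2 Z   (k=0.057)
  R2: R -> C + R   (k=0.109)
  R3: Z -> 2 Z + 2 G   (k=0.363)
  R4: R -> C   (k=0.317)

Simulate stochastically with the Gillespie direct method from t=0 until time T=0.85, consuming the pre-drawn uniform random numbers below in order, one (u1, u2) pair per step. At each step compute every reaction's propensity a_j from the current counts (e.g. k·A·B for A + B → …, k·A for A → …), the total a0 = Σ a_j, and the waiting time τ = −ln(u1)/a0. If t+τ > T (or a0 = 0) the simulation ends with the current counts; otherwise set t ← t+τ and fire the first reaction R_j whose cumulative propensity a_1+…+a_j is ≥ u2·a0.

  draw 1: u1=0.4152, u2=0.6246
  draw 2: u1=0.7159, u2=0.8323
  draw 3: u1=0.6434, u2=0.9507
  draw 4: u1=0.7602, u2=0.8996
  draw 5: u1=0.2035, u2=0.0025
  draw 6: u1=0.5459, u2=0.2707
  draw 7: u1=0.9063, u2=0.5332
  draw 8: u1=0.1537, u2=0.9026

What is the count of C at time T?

t=0.000: Z=5 G=3 C=8 R=5
Draw 1: a1=1.368, a2=0.545, a3=1.815, a4=1.585, a0=5.313; τ=−ln(0.4152)/5.313=0.165 → t=0.165; u2·a0=0.6246·5.313=3.318; a1+a2=1.913 < 3.318 ≤ a1+…+a3=3.728 → R3 fires; Z=6 G=5 C=8 R=5
Draw 2: a1=2.280, a2=0.545, a3=2.178, a4=1.585, a0=6.588; τ=−ln(0.7159)/6.588=0.051 → t=0.216; u2·a0=0.8323·6.588=5.483; a1+…+a3=5.003 < 5.483 ≤ a1+…+a4=6.588 → R4 fires; Z=6 G=5 C=9 R=4
Draw 3: a1=2.565, a2=0.436, a3=2.178, a4=1.268, a0=6.447; τ=−ln(0.6434)/6.447=0.068 → t=0.285; u2·a0=0.9507·6.447=6.129; a1+…+a3=5.179 < 6.129 ≤ a1+…+a4=6.447 → R4 fires; Z=6 G=5 C=10 R=3
Draw 4: a1=2.850, a2=0.327, a3=2.178, a4=0.951, a0=6.306; τ=−ln(0.7602)/6.306=0.043 → t=0.328; u2·a0=0.8996·6.306=5.673; a1+…+a3=5.355 < 5.673 ≤ a1+…+a4=6.306 → R4 fires; Z=6 G=5 C=11 R=2
Draw 5: a1=3.135, a2=0.218, a3=2.178, a4=0.634, a0=6.165; τ=−ln(0.2035)/6.165=0.258 → t=0.586; u2·a0=0.0025·6.165=0.015 ≤ a1=3.135 → R1 fires; Z=8 G=4 C=10 R=2
Draw 6: a1=2.280, a2=0.218, a3=2.904, a4=0.634, a0=6.036; τ=−ln(0.5459)/6.036=0.100 → t=0.687; u2·a0=0.2707·6.036=1.634 ≤ a1=2.280 → R1 fires; Z=10 G=3 C=9 R=2
Draw 7: a1=1.539, a2=0.218, a3=3.630, a4=0.634, a0=6.021; τ=−ln(0.9063)/6.021=0.016 → t=0.703; u2·a0=0.5332·6.021=3.210; a1+a2=1.757 < 3.210 ≤ a1+…+a3=5.387 → R3 fires; Z=11 G=5 C=9 R=2
Draw 8: a1=2.565, a2=0.218, a3=3.993, a4=0.634, a0=7.410; τ=−ln(0.1537)/7.410=0.253 → t=0.956 > T=0.85: stop.
Read off C at T=0.85: 9

C at T = 9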